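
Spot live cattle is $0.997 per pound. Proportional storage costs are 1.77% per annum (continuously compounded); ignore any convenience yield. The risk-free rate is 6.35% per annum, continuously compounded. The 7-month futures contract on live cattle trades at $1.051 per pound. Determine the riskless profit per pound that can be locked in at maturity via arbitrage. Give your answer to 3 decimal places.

Fair futures: F* = S·e^(carry·T), with carry = (r + u) = 0.0635 + 0.0177 = 0.0812
F* = 0.997 · e^(0.0812 × 7/12) = 0.997 · e^0.047367 = 0.997 × 1.048507 = $1.0454
Market $1.051 > fair $1.0454: forward overpriced → cash-and-carry (buy spot, short the forward).
At maturity, profit = |F_mkt − F*| = |1.051 − 1.0454| = $0.006 per pound

$0.006 per pound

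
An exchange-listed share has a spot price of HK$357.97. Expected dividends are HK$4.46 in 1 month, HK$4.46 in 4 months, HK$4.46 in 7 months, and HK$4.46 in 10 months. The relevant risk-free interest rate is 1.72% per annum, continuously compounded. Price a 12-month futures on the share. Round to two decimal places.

HK$346.17

PV(dividends) I = 4.46·e^(−0.0172·1/12) + 4.46·e^(−0.0172·4/12) + 4.46·e^(−0.0172·7/12) + 4.46·e^(−0.0172·10/12)
I = 4.4536 + 4.4345 + 4.4155 + 4.3965 = 17.7001
F = (S − I)·e^(rT) = (357.97 − 17.7001) · e^(0.0172·12/12)
= 340.2699 · e^0.017200 = 340.2699 × 1.017349 = HK$346.17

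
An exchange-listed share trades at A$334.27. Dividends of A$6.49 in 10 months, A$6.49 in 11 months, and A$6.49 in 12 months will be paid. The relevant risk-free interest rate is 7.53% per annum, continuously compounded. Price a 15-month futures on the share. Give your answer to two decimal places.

PV(dividends) I = 6.49·e^(−0.0753·10/12) + 6.49·e^(−0.0753·11/12) + 6.49·e^(−0.0753·12/12)
I = 6.0953 + 6.0571 + 6.0192 = 18.1716
F = (S − I)·e^(rT) = (334.27 − 18.1716) · e^(0.0753·15/12)
= 316.0984 · e^0.094125 = 316.0984 × 1.098697 = A$347.30

A$347.30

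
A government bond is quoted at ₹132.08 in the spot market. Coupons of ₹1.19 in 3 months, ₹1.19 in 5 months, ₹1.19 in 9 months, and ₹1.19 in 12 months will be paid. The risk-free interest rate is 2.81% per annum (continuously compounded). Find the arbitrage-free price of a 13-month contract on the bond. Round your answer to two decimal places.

PV(coupons) I = 1.19·e^(−0.0281·3/12) + 1.19·e^(−0.0281·5/12) + 1.19·e^(−0.0281·9/12) + 1.19·e^(−0.0281·12/12)
I = 1.1817 + 1.1761 + 1.1652 + 1.1570 = 4.6800
F = (S − I)·e^(rT) = (132.08 − 4.6800) · e^(0.0281·13/12)
= 127.4000 · e^0.030442 = 127.4000 × 1.030910 = ₹131.34

₹131.34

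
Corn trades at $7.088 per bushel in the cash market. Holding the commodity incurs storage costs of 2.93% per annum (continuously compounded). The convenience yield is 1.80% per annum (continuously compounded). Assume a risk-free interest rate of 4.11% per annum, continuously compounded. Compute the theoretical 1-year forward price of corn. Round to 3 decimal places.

Net carry = r + u − y = 0.0411 + 0.0293 − 0.0180 = 0.0524
F = S·e^((r+u−y)T) = 7.088 · e^(0.0524 × 1) = 7.088 · e^0.052400
= 7.088 × 1.053797 = $7.469 per bushel

$7.469 per bushel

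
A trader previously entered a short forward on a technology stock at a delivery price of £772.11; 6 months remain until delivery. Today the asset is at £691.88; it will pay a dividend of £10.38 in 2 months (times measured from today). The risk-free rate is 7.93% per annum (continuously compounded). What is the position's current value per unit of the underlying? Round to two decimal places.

£60.46

PV(remaining dividends) I = 10.38·e^(−0.0793·2/12) = 10.2437
Current forward F = (S − I)·e^(rT) = (691.88 − 10.2437)·e^(0.0793·6/12) = 681.6363 × 1.040447 = 709.2064
Value (long) = (F − K)·e^(−rT) = (709.2064 − 772.11) × 0.961126 = -60.4583
Short position value = −(long value) = £60.46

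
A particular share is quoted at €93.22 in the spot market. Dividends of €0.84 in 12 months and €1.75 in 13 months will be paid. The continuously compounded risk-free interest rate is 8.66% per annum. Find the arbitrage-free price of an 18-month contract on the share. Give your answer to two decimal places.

€103.46

PV(dividends) I = 0.84·e^(−0.0866·12/12) + 1.75·e^(−0.0866·13/12)
I = 0.7703 + 1.5933 = 2.3636
F = (S − I)·e^(rT) = (93.22 − 2.3636) · e^(0.0866·18/12)
= 90.8564 · e^0.129900 = 90.8564 × 1.138715 = €103.46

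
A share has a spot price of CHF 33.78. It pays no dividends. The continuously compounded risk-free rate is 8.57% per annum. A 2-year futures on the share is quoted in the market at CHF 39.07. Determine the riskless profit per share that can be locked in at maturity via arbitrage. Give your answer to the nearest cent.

Fair futures: F* = S·e^(carry·T), with carry = r = 0.0857
F* = 33.78 · e^(0.0857 × 2) = 33.78 · e^0.171400 = 33.78 × 1.186965 = CHF 40.0957
Market CHF 39.07 < fair CHF 40.0957: forward underpriced → reverse cash-and-carry (short spot, go long the forward).
At maturity, profit = |F_mkt − F*| = |39.07 − 40.0957| = CHF 1.03 per share

CHF 1.03 per share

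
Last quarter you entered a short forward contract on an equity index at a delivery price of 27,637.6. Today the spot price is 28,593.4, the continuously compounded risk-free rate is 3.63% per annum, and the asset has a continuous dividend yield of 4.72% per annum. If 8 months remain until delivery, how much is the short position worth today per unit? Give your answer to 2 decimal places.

-730.87

Current fair forward for the remaining 8 months: F = S·e^((r − q)·T), (r − q) = 0.0363 − 0.0472 = -0.0109
F = 28593.4 · e^(-0.0109 × 8/12) = 28593.4 × 0.99275967 = 28386.3743
Value of long forward = (F − K)·e^(−rT) = (28386.3743 − 27637.6) · e^(−0.0363·8/12)
= 748.7743 × 0.97609047 = 730.87
Short position value = −(long value) = -730.87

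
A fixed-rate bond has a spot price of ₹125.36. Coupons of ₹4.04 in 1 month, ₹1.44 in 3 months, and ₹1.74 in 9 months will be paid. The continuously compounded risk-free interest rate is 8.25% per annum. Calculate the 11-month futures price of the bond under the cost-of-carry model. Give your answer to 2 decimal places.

₹127.60

PV(coupons) I = 4.04·e^(−0.0825·1/12) + 1.44·e^(−0.0825·3/12) + 1.74·e^(−0.0825·9/12)
I = 4.0123 + 1.4106 + 1.6356 = 7.0585
F = (S − I)·e^(rT) = (125.36 − 7.0585) · e^(0.0825·11/12)
= 118.3015 · e^0.075625 = 118.3015 × 1.078558 = ₹127.60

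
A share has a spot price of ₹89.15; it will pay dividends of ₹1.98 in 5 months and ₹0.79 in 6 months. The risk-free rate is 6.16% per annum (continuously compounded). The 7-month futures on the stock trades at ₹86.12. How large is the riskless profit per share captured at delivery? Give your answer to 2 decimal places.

PV(dividends) I = 1.98·e^(−0.0616·5/12) + 0.79·e^(−0.0616·6/12) = 2.6959
Fair futures F* = (S − I)·e^(rT) = (89.15 − 2.6959)·e^0.035933 = 86.4541 × 1.036586 = 89.6171
Market ₹86.12 < fair 89.6171: forward underpriced → reverse cash-and-carry (short the stock, invest proceeds at r, pay the dividends, go long the forward).
Profit at T = |F_mkt − F*| = |86.12 − 89.6171| = ₹3.50 per share

₹3.50 per share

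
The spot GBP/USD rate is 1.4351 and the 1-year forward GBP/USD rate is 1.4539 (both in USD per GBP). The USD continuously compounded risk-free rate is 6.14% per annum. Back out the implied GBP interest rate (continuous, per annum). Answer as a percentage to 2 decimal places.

F = S·e^((r_USD − r_GBP)T) ⇒ r_GBP = r_USD − ln(F/S)/T
ln(1.4539/1.4351) = 0.013015; /(1) = 0.013015
r_GBP = 0.0614 − 0.013015 = 0.048385
r_GBP = 4.84%

4.84%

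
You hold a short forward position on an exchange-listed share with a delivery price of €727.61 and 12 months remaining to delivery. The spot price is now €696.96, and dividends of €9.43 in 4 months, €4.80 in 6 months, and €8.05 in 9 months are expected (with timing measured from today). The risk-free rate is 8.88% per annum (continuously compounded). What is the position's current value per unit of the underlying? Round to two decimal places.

-€9.90

PV(remaining dividends) I = 9.43·e^(−0.0888·4/12) + 4.80·e^(−0.0888·6/12) + 8.05·e^(−0.0888·9/12) = 21.2778
Current forward F = (S − I)·e^(rT) = (696.96 − 21.2778)·e^(0.0888·12/12) = 675.6822 × 1.092862 = 738.4274
Value (long) = (F − K)·e^(−rT) = (738.4274 − 727.61) × 0.915029 = 9.8982
Short position value = −(long value) = -€9.90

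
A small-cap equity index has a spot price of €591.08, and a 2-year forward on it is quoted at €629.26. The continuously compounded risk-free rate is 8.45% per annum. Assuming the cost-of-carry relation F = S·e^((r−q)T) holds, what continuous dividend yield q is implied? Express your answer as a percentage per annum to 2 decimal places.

From F = S·e^((r−q)T): (r − q) = ln(F/S)/T
ln(629.26/591.08) = ln(1.064594) = 0.062594
(r − q) = 0.062594 / (2) = 0.031297
q = r − ln(F/S)/T = 0.0845 − 0.031297 = 0.053203
q = 5.32%

5.32%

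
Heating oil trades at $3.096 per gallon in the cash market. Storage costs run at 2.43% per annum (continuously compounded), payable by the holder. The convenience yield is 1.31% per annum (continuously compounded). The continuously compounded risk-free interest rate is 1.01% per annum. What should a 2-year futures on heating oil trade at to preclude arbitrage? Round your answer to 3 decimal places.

$3.231 per gallon

Net carry = r + u − y = 0.0101 + 0.0243 − 0.0131 = 0.0213
F = S·e^((r+u−y)T) = 3.096 · e^(0.0213 × 2) = 3.096 · e^0.042600
= 3.096 × 1.043520 = $3.231 per gallon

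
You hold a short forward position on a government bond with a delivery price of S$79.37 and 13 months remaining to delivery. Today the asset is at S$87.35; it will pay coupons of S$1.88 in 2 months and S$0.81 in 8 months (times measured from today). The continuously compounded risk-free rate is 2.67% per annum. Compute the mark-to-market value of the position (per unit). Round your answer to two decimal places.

PV(remaining coupons) I = 1.88·e^(−0.0267·2/12) + 0.81·e^(−0.0267·8/12) = 2.6674
Current forward F = (S − I)·e^(rT) = (87.35 − 2.6674)·e^(0.0267·13/12) = 84.6826 × 1.029347 = 87.1678
Value (long) = (F − K)·e^(−rT) = (87.1678 − 79.37) × 0.971489 = 7.5755
Short position value = −(long value) = -S$7.58

-S$7.58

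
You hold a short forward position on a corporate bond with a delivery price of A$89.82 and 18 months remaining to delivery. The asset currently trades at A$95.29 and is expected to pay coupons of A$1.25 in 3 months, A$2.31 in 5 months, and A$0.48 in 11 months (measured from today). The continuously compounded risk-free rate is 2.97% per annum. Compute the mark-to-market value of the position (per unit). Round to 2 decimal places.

PV(remaining coupons) I = 1.25·e^(−0.0297·3/12) + 2.31·e^(−0.0297·5/12) + 0.48·e^(−0.0297·11/12) = 3.9895
Current forward F = (S − I)·e^(rT) = (95.29 − 3.9895)·e^(0.0297·18/12) = 91.3005 × 1.045557 = 95.4599
Value (long) = (F − K)·e^(−rT) = (95.4599 − 89.82) × 0.956428 = 5.3942
Short position value = −(long value) = -A$5.39

-A$5.39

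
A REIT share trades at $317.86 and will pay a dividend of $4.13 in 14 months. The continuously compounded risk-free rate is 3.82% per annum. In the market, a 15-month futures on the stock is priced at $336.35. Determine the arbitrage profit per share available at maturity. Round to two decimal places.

PV(dividends) I = 4.13·e^(−0.0382·14/12) = 3.9500
Fair futures F* = (S − I)·e^(rT) = (317.86 − 3.9500)·e^0.047750 = 313.9100 × 1.048908 = 329.2627
Market $336.35 > fair 329.2627: forward overpriced → cash-and-carry (borrow at r, buy the stock and collect the dividends, short the forward).
Profit at T = |F_mkt − F*| = |336.35 − 329.2627| = $7.09 per share

$7.09 per share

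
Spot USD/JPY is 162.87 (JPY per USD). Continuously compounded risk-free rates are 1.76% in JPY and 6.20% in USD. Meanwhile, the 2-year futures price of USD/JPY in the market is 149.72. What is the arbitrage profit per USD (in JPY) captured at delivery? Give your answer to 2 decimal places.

0.69 per USD (in JPY)

Fair futures: F* = S·e^(carry·T), with carry = (r_JPY − r_USD) = 0.0176 − 0.0620 = -0.0444
F* = 162.87 · e^(-0.0444 × 2) = 162.87 · e^-0.088800 = 162.87 × 0.915029 = 149.0308
Market 149.72 > fair 149.0308: forward overpriced → cash-and-carry (buy spot, short the forward).
At maturity, profit = |F_mkt − F*| = |149.72 − 149.0308| = 0.69 per USD (in JPY)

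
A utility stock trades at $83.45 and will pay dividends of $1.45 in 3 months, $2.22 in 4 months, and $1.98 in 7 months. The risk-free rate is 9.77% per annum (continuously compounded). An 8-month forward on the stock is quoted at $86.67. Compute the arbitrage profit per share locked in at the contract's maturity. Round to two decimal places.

$3.40 per share

PV(dividends) I = 1.45·e^(−0.0977·3/12) + 2.22·e^(−0.0977·4/12) + 1.98·e^(−0.0977·7/12) = 5.4342
Fair forward F* = (S − I)·e^(rT) = (83.45 − 5.4342)·e^0.065133 = 78.0158 × 1.067301 = 83.2663
Market $86.67 > fair 83.2663: forward overpriced → cash-and-carry (borrow at r, buy the stock and collect the dividends, short the forward).
Profit at T = |F_mkt − F*| = |86.67 − 83.2663| = $3.40 per share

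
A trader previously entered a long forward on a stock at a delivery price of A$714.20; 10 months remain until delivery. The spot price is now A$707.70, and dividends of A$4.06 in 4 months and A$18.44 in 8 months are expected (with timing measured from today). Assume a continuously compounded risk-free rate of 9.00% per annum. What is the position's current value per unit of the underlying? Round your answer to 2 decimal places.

A$23.80

PV(remaining dividends) I = 4.06·e^(−0.0900·4/12) + 18.44·e^(−0.0900·8/12) = 21.3061
Current forward F = (S − I)·e^(rT) = (707.70 − 21.3061)·e^(0.0900·10/12) = 686.3939 × 1.077884 = 739.8530
Value (long) = (F − K)·e^(−rT) = (739.8530 − 714.20) × 0.927743 = 23.7994
Value = A$23.80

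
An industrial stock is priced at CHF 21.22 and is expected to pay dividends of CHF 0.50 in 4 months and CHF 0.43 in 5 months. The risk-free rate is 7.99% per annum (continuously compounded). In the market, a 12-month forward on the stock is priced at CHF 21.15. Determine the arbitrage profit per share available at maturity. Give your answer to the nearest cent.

PV(dividends) I = 0.50·e^(−0.0799·4/12) + 0.43·e^(−0.0799·5/12) = 0.9028
Fair forward F* = (S − I)·e^(rT) = (21.22 − 0.9028)·e^0.079900 = 20.3172 × 1.083179 = 22.0072
Market CHF 21.15 < fair 22.0072: forward underpriced → reverse cash-and-carry (short the stock, invest proceeds at r, pay the dividends, go long the forward).
Profit at T = |F_mkt − F*| = |21.15 − 22.0072| = CHF 0.86 per share

CHF 0.86 per share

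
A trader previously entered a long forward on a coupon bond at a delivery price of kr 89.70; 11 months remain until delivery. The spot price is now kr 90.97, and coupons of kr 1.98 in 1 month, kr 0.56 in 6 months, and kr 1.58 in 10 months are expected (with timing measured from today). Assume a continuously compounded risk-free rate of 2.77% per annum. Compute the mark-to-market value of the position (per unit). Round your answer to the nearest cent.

-kr 0.55

PV(remaining coupons) I = 1.98·e^(−0.0277·1/12) + 0.56·e^(−0.0277·6/12) + 1.58·e^(−0.0277·10/12) = 4.0717
Current forward F = (S − I)·e^(rT) = (90.97 − 4.0717)·e^(0.0277·11/12) = 86.8983 × 1.025717 = 89.1331
Value (long) = (F − K)·e^(−rT) = (89.1331 − 89.70) × 0.974928 = -0.5527
Value = -kr 0.55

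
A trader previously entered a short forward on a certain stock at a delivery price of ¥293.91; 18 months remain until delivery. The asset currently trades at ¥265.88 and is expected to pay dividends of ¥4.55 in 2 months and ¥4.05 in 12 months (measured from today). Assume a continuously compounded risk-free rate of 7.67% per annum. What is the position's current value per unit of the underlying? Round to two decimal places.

PV(remaining dividends) I = 4.55·e^(−0.0767·2/12) + 4.05·e^(−0.0767·12/12) = 8.2432
Current forward F = (S − I)·e^(rT) = (265.88 − 8.2432)·e^(0.0767·18/12) = 257.6368 × 1.121930 = 289.0505
Value (long) = (F − K)·e^(−rT) = (289.0505 − 293.91) × 0.891322 = -4.3314
Short position value = −(long value) = ¥4.33

¥4.33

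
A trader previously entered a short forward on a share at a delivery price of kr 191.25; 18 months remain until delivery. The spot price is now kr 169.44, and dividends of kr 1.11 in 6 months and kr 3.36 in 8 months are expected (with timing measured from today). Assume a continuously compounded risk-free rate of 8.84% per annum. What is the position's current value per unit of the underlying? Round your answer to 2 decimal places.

PV(remaining dividends) I = 1.11·e^(−0.0884·6/12) + 3.36·e^(−0.0884·8/12) = 4.2297
Current forward F = (S − I)·e^(rT) = (169.44 − 4.2297)·e^(0.0884·18/12) = 165.2103 × 1.141793 = 188.6360
Value (long) = (F − K)·e^(−rT) = (188.6360 − 191.25) × 0.875815 = -2.2894
Short position value = −(long value) = kr 2.29

kr 2.29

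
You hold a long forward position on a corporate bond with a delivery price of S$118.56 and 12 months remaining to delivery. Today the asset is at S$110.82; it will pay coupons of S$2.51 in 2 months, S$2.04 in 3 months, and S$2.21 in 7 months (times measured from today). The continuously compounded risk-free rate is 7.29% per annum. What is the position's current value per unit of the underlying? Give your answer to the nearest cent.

PV(remaining coupons) I = 2.51·e^(−0.0729·2/12) + 2.04·e^(−0.0729·3/12) + 2.21·e^(−0.0729·7/12) = 6.6008
Current forward F = (S − I)·e^(rT) = (110.82 − 6.6008)·e^(0.0729·12/12) = 104.2192 × 1.075623 = 112.1006
Value (long) = (F − K)·e^(−rT) = (112.1006 − 118.56) × 0.929694 = -6.0053
Value = -S$6.01

-S$6.01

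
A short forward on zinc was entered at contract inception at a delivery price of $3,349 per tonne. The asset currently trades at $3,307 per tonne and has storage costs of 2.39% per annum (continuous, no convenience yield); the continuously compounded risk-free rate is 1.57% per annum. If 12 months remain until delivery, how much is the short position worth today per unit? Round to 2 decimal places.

-$90.16 per tonne

Current fair forward for the remaining 12 months: F = S·e^((r + u)·T), (r + u) = 0.0157 + 0.0239 = 0.0396
F = 3307 · e^(0.0396 × 12/12) = 3307 × 1.04039453 = 3440.5847
Value of long forward = (F − K)·e^(−rT) = (3440.5847 − 3349) · e^(−0.0157·12/12)
= 91.5847 × 0.98442260 = 90.16
Short position value = −(long value) = -$90.16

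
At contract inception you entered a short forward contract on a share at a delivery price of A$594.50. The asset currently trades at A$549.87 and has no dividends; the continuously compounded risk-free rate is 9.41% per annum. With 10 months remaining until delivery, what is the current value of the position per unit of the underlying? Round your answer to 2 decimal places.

-A$0.21

Current fair forward for the remaining 10 months: F = S·e^(r·T), r = 0.0941
F = 549.87 · e^(0.0941 × 10/12) = 549.87 × 1.081573 = 594.7245
Value of long forward = (F − K)·e^(−rT) = (594.7245 − 594.50) · e^(−0.0941·10/12)
= 0.2245 × 0.924579 = 0.21
Short position value = −(long value) = -A$0.21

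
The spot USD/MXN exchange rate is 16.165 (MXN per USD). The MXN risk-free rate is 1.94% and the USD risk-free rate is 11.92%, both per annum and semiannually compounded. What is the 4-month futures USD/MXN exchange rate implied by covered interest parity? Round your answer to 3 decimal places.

By covered interest parity, F = S · (1+r_MXN/2)^(2T) / (1+r_USD/2)^(2T)
= 16.165 × 1.006456 / 1.039349 = 16.165 × 0.968352
F = 15.653 MXN per USD

15.653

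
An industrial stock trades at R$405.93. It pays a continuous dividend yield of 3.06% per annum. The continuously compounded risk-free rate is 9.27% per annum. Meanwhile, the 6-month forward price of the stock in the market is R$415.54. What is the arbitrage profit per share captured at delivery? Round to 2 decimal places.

R$3.19 per share

Fair forward: F* = S·e^(carry·T), with carry = (r − q) = 0.0927 − 0.0306 = 0.0621
F* = 405.93 · e^(0.0621 × 6/12) = 405.93 · e^0.031050 = 405.93 × 1.031537 = R$418.7318
Market R$415.54 < fair R$418.7318: forward underpriced → reverse cash-and-carry (short spot, go long the forward).
At maturity, profit = |F_mkt − F*| = |415.54 − 418.7318| = R$3.19 per share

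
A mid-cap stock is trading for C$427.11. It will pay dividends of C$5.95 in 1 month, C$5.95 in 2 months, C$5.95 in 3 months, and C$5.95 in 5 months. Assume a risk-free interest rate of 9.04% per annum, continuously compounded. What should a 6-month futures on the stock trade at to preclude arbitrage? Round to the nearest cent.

PV(dividends) I = 5.95·e^(−0.0904·1/12) + 5.95·e^(−0.0904·2/12) + 5.95·e^(−0.0904·3/12) + 5.95·e^(−0.0904·5/12)
I = 5.9053 + 5.8610 + 5.8170 + 5.7301 = 23.3134
F = (S − I)·e^(rT) = (427.11 − 23.3134) · e^(0.0904·6/12)
= 403.7966 · e^0.045200 = 403.7966 × 1.046237 = C$422.47

C$422.47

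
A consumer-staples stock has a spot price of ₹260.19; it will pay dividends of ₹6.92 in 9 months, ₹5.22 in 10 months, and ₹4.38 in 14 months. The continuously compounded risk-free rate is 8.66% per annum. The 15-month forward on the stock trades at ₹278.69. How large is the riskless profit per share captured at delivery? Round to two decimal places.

₹5.80 per share

PV(dividends) I = 6.92·e^(−0.0866·9/12) + 5.22·e^(−0.0866·10/12) + 4.38·e^(−0.0866·14/12) = 15.3005
Fair forward F* = (S − I)·e^(rT) = (260.19 − 15.3005)·e^0.108250 = 244.8895 × 1.114326 = 272.8867
Market ₹278.69 > fair 272.8867: forward overpriced → cash-and-carry (borrow at r, buy the stock and collect the dividends, short the forward).
Profit at T = |F_mkt − F*| = |278.69 − 272.8867| = ₹5.80 per share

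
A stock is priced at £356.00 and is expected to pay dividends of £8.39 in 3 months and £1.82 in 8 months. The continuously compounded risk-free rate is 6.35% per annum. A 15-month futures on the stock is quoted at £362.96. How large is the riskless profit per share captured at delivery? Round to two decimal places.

£11.62 per share

PV(dividends) I = 8.39·e^(−0.0635·3/12) + 1.82·e^(−0.0635·8/12) = 10.0024
Fair futures F* = (S − I)·e^(rT) = (356.00 − 10.0024)·e^0.079375 = 345.9976 × 1.082610 = 374.5805
Market £362.96 < fair 374.5805: forward underpriced → reverse cash-and-carry (short the stock, invest proceeds at r, pay the dividends, go long the forward).
Profit at T = |F_mkt − F*| = |362.96 − 374.5805| = £11.62 per share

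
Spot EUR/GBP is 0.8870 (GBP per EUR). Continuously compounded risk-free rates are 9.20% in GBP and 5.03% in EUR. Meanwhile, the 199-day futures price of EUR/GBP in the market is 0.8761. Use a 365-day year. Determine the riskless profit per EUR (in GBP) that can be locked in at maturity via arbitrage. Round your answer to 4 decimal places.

0.0313 per EUR (in GBP)

Fair futures: F* = S·e^(carry·T), with carry = (r_GBP − r_EUR) = 0.0920 − 0.0503 = 0.0417
F* = 0.8870 · e^(0.0417 × 199/365) = 0.8870 · e^0.022735 = 0.8870 × 1.022995 = 0.9074
Market 0.8761 < fair 0.9074: forward underpriced → reverse cash-and-carry (short spot, go long the forward).
At maturity, profit = |F_mkt − F*| = |0.8761 − 0.9074| = 0.0313 per EUR (in GBP)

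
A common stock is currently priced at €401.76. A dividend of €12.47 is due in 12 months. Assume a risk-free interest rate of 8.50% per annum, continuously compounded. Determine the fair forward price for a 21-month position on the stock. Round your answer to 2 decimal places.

€452.90

PV(dividends) I = 12.47·e^(−0.0850·12/12)
I = 11.4538
F = (S − I)·e^(rT) = (401.76 − 11.4538) · e^(0.0850·21/12)
= 390.3062 · e^0.148750 = 390.3062 × 1.160383 = €452.90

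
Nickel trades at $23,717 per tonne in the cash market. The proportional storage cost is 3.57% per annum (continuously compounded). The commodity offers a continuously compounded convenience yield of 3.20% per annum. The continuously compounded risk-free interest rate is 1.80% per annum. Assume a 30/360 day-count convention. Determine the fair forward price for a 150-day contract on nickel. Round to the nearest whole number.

Net carry = r + u − y = 0.0180 + 0.0357 − 0.0320 = 0.0217
F = S·e^((r+u−y)T) = 23717 · e^(0.0217 × 150/360) = 23717 · e^0.009042
= 23717 × 1.009083 = $23,932 per tonne

$23,932 per tonne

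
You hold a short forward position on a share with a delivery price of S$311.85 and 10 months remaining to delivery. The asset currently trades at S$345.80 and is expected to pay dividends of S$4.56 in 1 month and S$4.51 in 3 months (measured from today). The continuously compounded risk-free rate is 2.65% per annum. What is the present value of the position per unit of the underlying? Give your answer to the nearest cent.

PV(remaining dividends) I = 4.56·e^(−0.0265·1/12) + 4.51·e^(−0.0265·3/12) = 9.0302
Current forward F = (S − I)·e^(rT) = (345.80 − 9.0302)·e^(0.0265·10/12) = 336.7698 × 1.022329 = 344.2895
Value (long) = (F − K)·e^(−rT) = (344.2895 − 311.85) × 0.978159 = 31.7310
Short position value = −(long value) = -S$31.73

-S$31.73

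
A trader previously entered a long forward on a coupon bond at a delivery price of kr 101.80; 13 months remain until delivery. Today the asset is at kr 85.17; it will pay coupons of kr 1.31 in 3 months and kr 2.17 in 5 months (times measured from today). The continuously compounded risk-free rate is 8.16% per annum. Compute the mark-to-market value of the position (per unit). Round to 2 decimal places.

PV(remaining coupons) I = 1.31·e^(−0.0816·3/12) + 2.17·e^(−0.0816·5/12) = 3.3810
Current forward F = (S − I)·e^(rT) = (85.17 − 3.3810)·e^(0.0816·13/12) = 81.7890 × 1.092425 = 89.3483
Value (long) = (F − K)·e^(−rT) = (89.3483 − 101.80) × 0.915395 = -11.3982
Value = -kr 11.40

-kr 11.40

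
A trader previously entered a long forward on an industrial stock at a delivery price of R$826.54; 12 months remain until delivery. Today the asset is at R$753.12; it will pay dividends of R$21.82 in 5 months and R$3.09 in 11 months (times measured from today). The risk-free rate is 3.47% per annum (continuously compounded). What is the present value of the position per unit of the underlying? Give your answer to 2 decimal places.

PV(remaining dividends) I = 21.82·e^(−0.0347·5/12) + 3.09·e^(−0.0347·11/12) = 24.5000
Current forward F = (S − I)·e^(rT) = (753.12 − 24.5000)·e^(0.0347·12/12) = 728.6200 × 1.035309 = 754.3468
Value (long) = (F − K)·e^(−rT) = (754.3468 − 826.54) × 0.965895 = -69.7311
Value = -R$69.73

-R$69.73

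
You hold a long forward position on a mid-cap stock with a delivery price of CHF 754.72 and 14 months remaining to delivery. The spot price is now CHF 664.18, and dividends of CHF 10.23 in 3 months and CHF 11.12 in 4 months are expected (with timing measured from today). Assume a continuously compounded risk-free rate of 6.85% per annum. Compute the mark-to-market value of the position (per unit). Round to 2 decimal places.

PV(remaining dividends) I = 10.23·e^(−0.0685·3/12) + 11.12·e^(−0.0685·4/12) = 20.9253
Current forward F = (S − I)·e^(rT) = (664.18 − 20.9253)·e^(0.0685·14/12) = 643.2547 × 1.083197 = 696.7716
Value (long) = (F − K)·e^(−rT) = (696.7716 − 754.72) × 0.923193 = -53.4976
Value = -CHF 53.50

-CHF 53.50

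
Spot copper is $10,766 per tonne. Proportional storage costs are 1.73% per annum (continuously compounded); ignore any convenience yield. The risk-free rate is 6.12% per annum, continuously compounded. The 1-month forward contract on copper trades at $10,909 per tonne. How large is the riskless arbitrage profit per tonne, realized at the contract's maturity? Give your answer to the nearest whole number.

Fair forward: F* = S·e^(carry·T), with carry = (r + u) = 0.0612 + 0.0173 = 0.0785
F* = 10766 · e^(0.0785 × 1/12) = 10766 · e^0.006542 = 10766 × 1.006563 = $10836.6573
Market $10909 > fair $10836.6573: forward overpriced → cash-and-carry (buy spot, short the forward).
At maturity, profit = |F_mkt − F*| = |10909 − 10836.6573| = $72 per tonne

$72 per tonne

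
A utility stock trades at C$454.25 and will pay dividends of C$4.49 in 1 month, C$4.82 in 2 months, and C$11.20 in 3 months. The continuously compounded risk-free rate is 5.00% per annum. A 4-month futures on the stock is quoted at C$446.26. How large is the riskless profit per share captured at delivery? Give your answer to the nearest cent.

C$5.03 per share

PV(dividends) I = 4.49·e^(−0.0500·1/12) + 4.82·e^(−0.0500·2/12) + 11.20·e^(−0.0500·3/12) = 20.3122
Fair futures F* = (S − I)·e^(rT) = (454.25 − 20.3122)·e^0.016667 = 433.9378 × 1.016807 = 441.2310
Market C$446.26 > fair 441.2310: forward overpriced → cash-and-carry (borrow at r, buy the stock and collect the dividends, short the forward).
Profit at T = |F_mkt − F*| = |446.26 − 441.2310| = C$5.03 per share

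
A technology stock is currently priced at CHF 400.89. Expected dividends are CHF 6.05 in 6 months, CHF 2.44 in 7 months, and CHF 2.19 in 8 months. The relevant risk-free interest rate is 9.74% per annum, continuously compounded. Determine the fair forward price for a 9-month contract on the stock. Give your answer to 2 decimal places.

CHF 420.38

PV(dividends) I = 6.05·e^(−0.0974·6/12) + 2.44·e^(−0.0974·7/12) + 2.19·e^(−0.0974·8/12)
I = 5.7624 + 2.3052 + 2.0523 = 10.1199
F = (S − I)·e^(rT) = (400.89 − 10.1199) · e^(0.0974·9/12)
= 390.7701 · e^0.073050 = 390.7701 × 1.075784 = CHF 420.38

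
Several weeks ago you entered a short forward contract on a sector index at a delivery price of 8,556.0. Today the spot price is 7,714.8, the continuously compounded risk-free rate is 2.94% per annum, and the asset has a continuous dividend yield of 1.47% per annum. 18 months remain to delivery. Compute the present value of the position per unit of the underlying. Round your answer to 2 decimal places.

Current fair forward for the remaining 18 months: F = S·e^((r − q)·T), (r − q) = 0.0294 − 0.0147 = 0.0147
F = 7714.8 · e^(0.0147 × 18/12) = 7714.8 × 1.02229490 = 7886.8007
Value of long forward = (F − K)·e^(−rT) = (7886.8007 − 8556.0) · e^(−0.0294·18/12)
= -669.1993 × 0.95685827 = -640.33
Short position value = −(long value) = 640.33

640.33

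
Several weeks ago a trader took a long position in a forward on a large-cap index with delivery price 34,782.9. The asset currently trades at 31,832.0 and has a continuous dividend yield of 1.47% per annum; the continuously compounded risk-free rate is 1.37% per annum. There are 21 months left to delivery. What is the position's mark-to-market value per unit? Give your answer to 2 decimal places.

Current fair forward for the remaining 21 months: F = S·e^((r − q)·T), (r − q) = 0.0137 − 0.0147 = -0.0010
F = 31832.0 · e^(-0.0010 × 21/12) = 31832.0 × 0.99825153 = 31776.3427
Value of long forward = (F − K)·e^(−rT) = (31776.3427 − 34782.9) · e^(−0.0137·21/12)
= -3006.5573 × 0.97631012 = -2935.33

-2935.33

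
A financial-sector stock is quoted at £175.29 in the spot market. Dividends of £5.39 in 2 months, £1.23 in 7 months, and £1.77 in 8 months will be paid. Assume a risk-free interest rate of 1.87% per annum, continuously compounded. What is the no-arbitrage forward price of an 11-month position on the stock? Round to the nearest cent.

PV(dividends) I = 5.39·e^(−0.0187·2/12) + 1.23·e^(−0.0187·7/12) + 1.77·e^(−0.0187·8/12)
I = 5.3732 + 1.2167 + 1.7481 = 8.3380
F = (S − I)·e^(rT) = (175.29 − 8.3380) · e^(0.0187·11/12)
= 166.9520 · e^0.017142 = 166.9520 × 1.017290 = £169.84

£169.84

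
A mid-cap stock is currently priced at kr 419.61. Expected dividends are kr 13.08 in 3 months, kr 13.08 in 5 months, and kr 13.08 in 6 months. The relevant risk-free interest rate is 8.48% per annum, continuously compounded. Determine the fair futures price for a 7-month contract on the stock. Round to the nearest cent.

kr 400.99

PV(dividends) I = 13.08·e^(−0.0848·3/12) + 13.08·e^(−0.0848·5/12) + 13.08·e^(−0.0848·6/12)
I = 12.8056 + 12.6259 + 12.5370 = 37.9685
F = (S − I)·e^(rT) = (419.61 − 37.9685) · e^(0.0848·7/12)
= 381.6415 · e^0.049467 = 381.6415 × 1.050711 = kr 400.99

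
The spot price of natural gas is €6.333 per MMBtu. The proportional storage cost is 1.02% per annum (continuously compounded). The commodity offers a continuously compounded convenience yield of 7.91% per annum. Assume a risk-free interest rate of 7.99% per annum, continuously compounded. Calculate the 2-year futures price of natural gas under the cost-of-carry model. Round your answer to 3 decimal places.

Net carry = r + u − y = 0.0799 + 0.0102 − 0.0791 = 0.0110
F = S·e^((r+u−y)T) = 6.333 · e^(0.0110 × 2) = 6.333 · e^0.022000
= 6.333 × 1.022244 = €6.474 per MMBtu

€6.474 per MMBtu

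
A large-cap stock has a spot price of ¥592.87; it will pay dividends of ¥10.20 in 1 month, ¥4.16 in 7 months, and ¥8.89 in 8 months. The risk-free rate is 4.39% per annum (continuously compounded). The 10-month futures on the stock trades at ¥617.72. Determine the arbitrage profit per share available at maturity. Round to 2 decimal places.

¥26.46 per share

PV(dividends) I = 10.20·e^(−0.0439·1/12) + 4.16·e^(−0.0439·7/12) + 8.89·e^(−0.0439·8/12) = 22.8512
Fair futures F* = (S − I)·e^(rT) = (592.87 − 22.8512)·e^0.036583 = 570.0188 × 1.037260 = 591.2577
Market ¥617.72 > fair 591.2577: forward overpriced → cash-and-carry (borrow at r, buy the stock and collect the dividends, short the forward).
Profit at T = |F_mkt − F*| = |617.72 − 591.2577| = ¥26.46 per share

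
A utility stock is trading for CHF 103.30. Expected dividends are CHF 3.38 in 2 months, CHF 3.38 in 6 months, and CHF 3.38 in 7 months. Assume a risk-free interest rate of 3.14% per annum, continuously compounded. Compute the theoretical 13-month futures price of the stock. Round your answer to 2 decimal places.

PV(dividends) I = 3.38·e^(−0.0314·2/12) + 3.38·e^(−0.0314·6/12) + 3.38·e^(−0.0314·7/12)
I = 3.3624 + 3.3273 + 3.3187 = 10.0084
F = (S − I)·e^(rT) = (103.30 − 10.0084) · e^(0.0314·13/12)
= 93.2916 · e^0.034017 = 93.2916 × 1.034602 = CHF 96.52

CHF 96.52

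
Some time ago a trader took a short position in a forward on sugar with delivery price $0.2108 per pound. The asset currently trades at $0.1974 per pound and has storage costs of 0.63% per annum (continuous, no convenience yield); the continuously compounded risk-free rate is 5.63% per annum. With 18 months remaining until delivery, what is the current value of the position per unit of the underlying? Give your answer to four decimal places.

Current fair forward for the remaining 18 months: F = S·e^((r + u)·T), (r + u) = 0.0563 + 0.0063 = 0.0626
F = 0.1974 · e^(0.0626 × 18/12) = 0.1974 × 1.098450 = 0.2168
Value of long forward = (F − K)·e^(−rT) = (0.2168 − 0.2108) · e^(−0.0563·18/12)
= 0.0060 × 0.919018 = 0.0055
Short position value = −(long value) = -$0.0055

-$0.0055 per pound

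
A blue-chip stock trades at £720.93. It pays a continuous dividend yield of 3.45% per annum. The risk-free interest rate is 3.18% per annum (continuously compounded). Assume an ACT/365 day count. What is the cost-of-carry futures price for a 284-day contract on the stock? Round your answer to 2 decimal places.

£719.42

F = S·e^((r − q)T) = 720.93 · e^((0.0318 − 0.0345) × 284/365)
= 720.93 · e^-0.002101 = 720.93 × 0.997901
F = £719.42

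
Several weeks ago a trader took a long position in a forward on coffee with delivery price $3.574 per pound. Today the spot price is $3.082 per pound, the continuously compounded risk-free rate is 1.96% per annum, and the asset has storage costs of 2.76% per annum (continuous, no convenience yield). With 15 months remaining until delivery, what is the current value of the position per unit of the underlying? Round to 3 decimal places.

Current fair forward for the remaining 15 months: F = S·e^((r + u)·T), (r + u) = 0.0196 + 0.0276 = 0.0472
F = 3.082 · e^(0.0472 × 15/12) = 3.082 × 1.060775 = 3.2693
Value of long forward = (F − K)·e^(−rT) = (3.2693 − 3.574) · e^(−0.0196·15/12)
= -0.3047 × 0.975798 = -0.297

-$0.297 per pound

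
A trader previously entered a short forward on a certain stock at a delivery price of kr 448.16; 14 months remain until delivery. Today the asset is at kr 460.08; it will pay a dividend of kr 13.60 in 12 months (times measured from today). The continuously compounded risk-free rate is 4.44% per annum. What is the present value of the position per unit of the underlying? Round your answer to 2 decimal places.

PV(remaining dividends) I = 13.60·e^(−0.0444·12/12) = 13.0094
Current forward F = (S − I)·e^(rT) = (460.08 − 13.0094)·e^(0.0444·14/12) = 447.0706 × 1.053165 = 470.8391
Value (long) = (F − K)·e^(−rT) = (470.8391 − 448.16) × 0.949519 = 21.5342
Short position value = −(long value) = -kr 21.53

-kr 21.53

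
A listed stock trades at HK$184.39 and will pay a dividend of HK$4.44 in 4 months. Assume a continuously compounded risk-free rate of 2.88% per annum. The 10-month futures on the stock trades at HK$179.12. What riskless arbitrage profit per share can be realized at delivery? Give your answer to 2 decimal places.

HK$5.24 per share

PV(dividends) I = 4.44·e^(−0.0288·4/12) = 4.3976
Fair futures F* = (S − I)·e^(rT) = (184.39 − 4.3976)·e^0.024000 = 179.9924 × 1.024290 = 184.3644
Market HK$179.12 < fair 184.3644: forward underpriced → reverse cash-and-carry (short the stock, invest proceeds at r, pay the dividends, go long the forward).
Profit at T = |F_mkt − F*| = |179.12 − 184.3644| = HK$5.24 per share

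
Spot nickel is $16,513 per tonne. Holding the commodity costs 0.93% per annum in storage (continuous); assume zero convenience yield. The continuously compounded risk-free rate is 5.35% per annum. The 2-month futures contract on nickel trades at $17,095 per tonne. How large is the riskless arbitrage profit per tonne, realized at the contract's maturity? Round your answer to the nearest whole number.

Fair futures: F* = S·e^(carry·T), with carry = (r + u) = 0.0535 + 0.0093 = 0.0628
F* = 16513 · e^(0.0628 × 2/12) = 16513 · e^0.010467 = 16513 × 1.010522 = $16686.7498
Market $17095 > fair $16686.7498: forward overpriced → cash-and-carry (buy spot, short the forward).
At maturity, profit = |F_mkt − F*| = |17095 − 16686.7498| = $408 per tonne

$408 per tonne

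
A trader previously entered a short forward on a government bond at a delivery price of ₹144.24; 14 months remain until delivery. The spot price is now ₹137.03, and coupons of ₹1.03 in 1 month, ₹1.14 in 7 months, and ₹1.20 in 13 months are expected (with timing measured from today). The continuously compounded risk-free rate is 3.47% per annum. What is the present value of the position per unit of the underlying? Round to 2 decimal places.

PV(remaining coupons) I = 1.03·e^(−0.0347·1/12) + 1.14·e^(−0.0347·7/12) + 1.20·e^(−0.0347·13/12) = 3.2999
Current forward F = (S − I)·e^(rT) = (137.03 − 3.2999)·e^(0.0347·14/12) = 133.7301 × 1.041314 = 139.2550
Value (long) = (F − K)·e^(−rT) = (139.2550 − 144.24) × 0.960325 = -4.7872
Short position value = −(long value) = ₹4.79

₹4.79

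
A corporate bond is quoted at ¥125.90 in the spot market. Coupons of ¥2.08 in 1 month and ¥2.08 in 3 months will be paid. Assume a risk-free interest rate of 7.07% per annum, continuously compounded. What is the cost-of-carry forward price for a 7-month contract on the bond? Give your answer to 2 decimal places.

PV(coupons) I = 2.08·e^(−0.0707·1/12) + 2.08·e^(−0.0707·3/12)
I = 2.0678 + 2.0436 = 4.1114
F = (S − I)·e^(rT) = (125.90 − 4.1114) · e^(0.0707·7/12)
= 121.7886 · e^0.041242 = 121.7886 × 1.042104 = ¥126.92

¥126.92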